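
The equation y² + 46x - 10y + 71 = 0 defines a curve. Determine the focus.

Only y is squared. Complete the square in y: (y - 5)² = -46(x + 1).
Vertex (-1, 5); 4p = -46 so p = -23/2. Opens left.
Focus is p units from the vertex along the axis: (h + p, k).

(-25/2, 5)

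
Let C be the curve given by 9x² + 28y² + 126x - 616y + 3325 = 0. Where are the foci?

(-7 - √38, 11) and (-7 + √38, 11)

Collect terms: 9(x² + 14x) + 28(y² - 22y) = -3325
Complete the square in x and y: 9(x + 7)² + 28(y - 11)² = -3325 + 441 + 3388 = 504
Dividing both sides by 504: (x + 7)²/56 + (y - 11)²/18 = 1
Ellipse, center (-7, 11), major axis horizontal; a² = 56, b² = 18.
c² = a² - b² = 56 - 18 = 38, so c = √38.
Foci lie on the horizontal axis through the center: (h ± c, k).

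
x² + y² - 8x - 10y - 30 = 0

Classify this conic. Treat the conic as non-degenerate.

No xy term. Coefficients of x² and y² are A = 1, C = 1.
A = C (same sign) ⇒ circle.

circle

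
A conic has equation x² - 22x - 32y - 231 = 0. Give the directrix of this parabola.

y = -19

Only x is squared. Complete the square in x: (x - 11)² = 32(y + 11).
Vertex (11, -11); 4p = 32 so p = 8. Opens up.
Directrix is the horizontal line y = k − p = -11 − (8) = -19.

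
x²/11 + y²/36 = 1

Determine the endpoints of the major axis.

Center (0, 0). The larger denominator 36 sits under the y-term, so the major axis is vertical; a² = 36, b² = 11.
a = 6. Vertices at (h, k ± a).

(0, -6) and (0, 6)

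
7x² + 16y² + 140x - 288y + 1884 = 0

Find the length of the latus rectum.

7/2

Group: 7(x² + 20x) + 16(y² - 18y) = -1884
7(x + 10)² + 16(y - 9)² = -1884 + 700 + 1296 = 112
Dividing both sides by 112: (x + 10)²/16 + (y - 9)²/7 = 1
Ellipse, center (-10, 9), major axis horizontal; a² = 16, b² = 7.
Latus rectum length = 2b²/a = 2·7/4 = 7/2.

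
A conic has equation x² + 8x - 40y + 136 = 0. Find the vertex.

(-4, 3)

Only x is squared. Complete the square in x: (x + 4)² = 40(y - 3).
Vertex (-4, 3); 4p = 40 so p = 10. Opens up.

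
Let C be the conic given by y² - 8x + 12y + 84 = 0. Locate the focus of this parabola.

Only y is squared. Complete the square in y: (y + 6)² = 8(x - 6).
Vertex (6, -6); 4p = 8 so p = 2. Opens right.
Focus is p units from the vertex along the axis: (h + p, k).

(8, -6)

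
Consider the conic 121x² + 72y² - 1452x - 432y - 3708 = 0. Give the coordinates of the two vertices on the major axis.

(6, -8) and (6, 14)

Group: 121(x² - 12x) + 72(y² - 6y) = 3708
Completing the square gives 121(x - 6)² + 72(y - 3)² = 3708 + 4356 + 648 = 8712.
Dividing both sides by 8712: (x - 6)²/72 + (y - 3)²/121 = 1
Ellipse, center (6, 3), major axis vertical; a² = 121, b² = 72.
a = 11. Vertices at (h, k ± a).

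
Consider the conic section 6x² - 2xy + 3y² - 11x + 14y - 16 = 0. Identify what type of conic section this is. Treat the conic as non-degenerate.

A = 6, B = -2, C = 3.
Discriminant B² − 4AC = (-2)² − 4·6·3 = -68.
B² − 4AC < 0 ⇒ ellipse.

ellipse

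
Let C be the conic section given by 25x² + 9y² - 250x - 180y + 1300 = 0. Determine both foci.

(5, 6) and (5, 14)

Rearranging, 25(x² - 10x) + 9(y² - 20y) = -1300.
25(x - 5)² + 9(y - 10)² = -1300 + 625 + 900 = 225
Divide through by 225 to get (x - 5)²/9 + (y - 10)²/25 = 1.
Ellipse, center (5, 10), major axis vertical; a² = 25, b² = 9.
c² = a² - b² = 25 - 9 = 16, so c = 4.
Foci lie on the vertical axis through the center: (h, k ± c).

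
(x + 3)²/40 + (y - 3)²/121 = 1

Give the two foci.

(-3, -6) and (-3, 12)

Center (-3, 3). The larger denominator 121 sits under the y-term, so the major axis is vertical; a² = 121, b² = 40.
c² = a² - b² = 121 - 40 = 81, so c = 9.
Foci lie on the vertical axis through the center: (h, k ± c).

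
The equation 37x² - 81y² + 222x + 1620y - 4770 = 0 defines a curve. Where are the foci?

(-3, 10 - √118) and (-3, 10 + √118)

Group: 37(x² + 6x) -81(y² - 20y) = 4770
Complete the square: 37(x + 3)² -81(y - 10)² = 4770 + 333 - 8100 = -2997
Divide by -2997: (y - 10)²/37 - (x + 3)²/81 = 1
Hyperbola, center (-3, 10), transverse axis vertical; a² = 37, b² = 81.
c² = a² + b² = 37 + 81 = 118, so c = √118.
Foci lie on the vertical axis through the center: (h, k ± c).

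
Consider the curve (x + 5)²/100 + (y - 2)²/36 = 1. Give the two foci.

(-13, 2) and (3, 2)

Center (-5, 2). The larger denominator 100 sits under the x-term, so the major axis is horizontal; a² = 100, b² = 36.
c² = a² - b² = 100 - 36 = 64, so c = 8.
Foci lie on the horizontal axis through the center: (h ± c, k).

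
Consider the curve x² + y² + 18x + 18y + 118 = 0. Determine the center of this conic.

Group: (x² + 18x) + (y² + 18y) = -118
(x + 9)² + (y + 9)² = -118 + 81 + 81 = 44
So (x + 9)² + (y + 9)² = 44.
Circle centered at (-9, -9) with r² = 44.

(-9, -9)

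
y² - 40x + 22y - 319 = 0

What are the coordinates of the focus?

Only y is squared. Complete the square in y: (y + 11)² = 40(x + 11).
Vertex (-11, -11); 4p = 40 so p = 10. Opens right.
Focus is p units from the vertex along the axis: (h + p, k).

(-1, -11)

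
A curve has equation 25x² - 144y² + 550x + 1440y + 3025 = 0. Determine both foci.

Collect terms: 25(x² + 22x) -144(y² - 10y) = -3025
Complete the square: 25(x + 11)² -144(y - 5)² = -3025 + 3025 - 3600 = -3600
Dividing both sides by -3600: (y - 5)²/25 - (x + 11)²/144 = 1
Hyperbola, center (-11, 5), transverse axis vertical; a² = 25, b² = 144.
c² = a² + b² = 25 + 144 = 169, so c = 13.
Foci lie on the vertical axis through the center: (h, k ± c).

(-11, -8) and (-11, 18)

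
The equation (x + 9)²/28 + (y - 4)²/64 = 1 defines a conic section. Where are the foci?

Center (-9, 4). The larger denominator 64 sits under the y-term, so the major axis is vertical; a² = 64, b² = 28.
c² = a² - b² = 64 - 28 = 36, so c = 6.
Foci lie on the vertical axis through the center: (h, k ± c).

(-9, -2) and (-9, 10)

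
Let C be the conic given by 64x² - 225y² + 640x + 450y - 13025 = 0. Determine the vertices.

Rearranging, 64(x² + 10x) -225(y² - 2y) = 13025.
64(x + 5)² -225(y - 1)² = 13025 + 1600 - 225 = 14400
Dividing both sides by 14400: (x + 5)²/225 - (y - 1)²/64 = 1
Hyperbola, center (-5, 1), transverse axis horizontal; a² = 225, b² = 64.
a = 15. Vertices at (h ± a, k).

(-20, 1) and (10, 1)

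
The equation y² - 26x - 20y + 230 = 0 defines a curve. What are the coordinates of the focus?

(23/2, 10)

Only y is squared. Complete the square in y: (y - 10)² = 26(x - 5).
Vertex (5, 10); 4p = 26 so p = 13/2. Opens right.
Focus is p units from the vertex along the axis: (h + p, k).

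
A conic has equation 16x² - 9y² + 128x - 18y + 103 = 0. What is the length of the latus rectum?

16(x² + 8x) -9(y² + 2y) = -103
16(x + 4)² -9(y + 1)² = -103 + 256 - 9 = 144
Divide through by 144 to get (x + 4)²/9 - (y + 1)²/16 = 1.
Hyperbola, center (-4, -1), transverse axis horizontal; a² = 9, b² = 16.
Latus rectum length = 2b²/a = 2·16/3 = 32/3.

32/3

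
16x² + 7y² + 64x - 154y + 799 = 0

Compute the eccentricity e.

Group: 16(x² + 4x) + 7(y² - 22y) = -799
16(x + 2)² + 7(y - 11)² = -799 + 64 + 847 = 112
Dividing both sides by 112: (x + 2)²/7 + (y - 11)²/16 = 1
Ellipse, center (-2, 11), major axis vertical; a² = 16, b² = 7.
c² = a² - b² = 9, so c = 3.
e = c/a = 3/4.

e = 3/4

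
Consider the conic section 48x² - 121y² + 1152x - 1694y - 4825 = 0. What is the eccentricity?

Collect terms: 48(x² + 24x) -121(y² + 14y) = 4825
Complete the square: 48(x + 12)² -121(y + 7)² = 4825 + 6912 - 5929 = 5808
Divide through by 5808 to get (x + 12)²/121 - (y + 7)²/48 = 1.
Hyperbola, center (-12, -7), transverse axis horizontal; a² = 121, b² = 48.
c² = a² + b² = 169, so c = 13.
e = c/a = 13/11.

e = 13/11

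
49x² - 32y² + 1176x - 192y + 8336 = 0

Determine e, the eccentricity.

Rearranging, 49(x² + 24x) -32(y² + 6y) = -8336.
49(x + 12)² -32(y + 3)² = -8336 + 7056 - 288 = -1568
Divide by -1568: (y + 3)²/49 - (x + 12)²/32 = 1
Hyperbola, center (-12, -3), transverse axis vertical; a² = 49, b² = 32.
c² = a² + b² = 81, so c = 9.
e = c/a = 9/7.

e = 9/7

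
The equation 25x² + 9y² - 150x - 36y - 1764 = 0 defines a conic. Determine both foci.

(3, -10) and (3, 14)

Rearranging, 25(x² - 6x) + 9(y² - 4y) = 1764.
25(x - 3)² + 9(y - 2)² = 1764 + 225 + 36 = 2025
Divide through by 2025 to get (x - 3)²/81 + (y - 2)²/225 = 1.
Ellipse, center (3, 2), major axis vertical; a² = 225, b² = 81.
c² = a² - b² = 225 - 81 = 144, so c = 12.
Foci lie on the vertical axis through the center: (h, k ± c).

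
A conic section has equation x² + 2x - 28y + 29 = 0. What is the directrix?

Only x is squared. Complete the square in x: (x + 1)² = 28(y - 1).
Vertex (-1, 1); 4p = 28 so p = 7. Opens up.
Directrix is the horizontal line y = k − p = 1 − (7) = -6.

y = -6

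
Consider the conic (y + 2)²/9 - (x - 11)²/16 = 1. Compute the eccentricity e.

e = 5/3

Center (11, -2). The positive term is the y-term, so the transverse axis is vertical; a² = 9, b² = 16.
c² = a² + b² = 25, so c = 5.
e = c/a = 5/3.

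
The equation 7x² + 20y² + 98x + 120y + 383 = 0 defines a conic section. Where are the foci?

(-7 - √13, -3) and (-7 + √13, -3)

Group: 7(x² + 14x) + 20(y² + 6y) = -383
Completing the square gives 7(x + 7)² + 20(y + 3)² = -383 + 343 + 180 = 140.
Divide through by 140 to get (x + 7)²/20 + (y + 3)²/7 = 1.
Ellipse, center (-7, -3), major axis horizontal; a² = 20, b² = 7.
c² = a² - b² = 20 - 7 = 13, so c = √13.
Foci lie on the horizontal axis through the center: (h ± c, k).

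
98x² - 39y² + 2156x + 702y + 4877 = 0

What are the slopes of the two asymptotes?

Group the x- and y-terms: 98(x² + 22x) -39(y² - 18y) = -4877
98(x + 11)² -39(y - 9)² = -4877 + 11858 - 3159 = 3822
Divide by 3822: (x + 11)²/39 - (y - 9)²/98 = 1
Hyperbola, center (-11, 9), transverse axis horizontal; a² = 39, b² = 98.
For a horizontal hyperbola the asymptotes have slope ±b/a.
Here that is ±7√2/√39 = ±7√78/39.

7√78/39 and -7√78/39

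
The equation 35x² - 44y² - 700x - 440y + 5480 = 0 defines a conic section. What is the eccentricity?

e = √2765/35

Group the x- and y-terms: 35(x² - 20x) -44(y² + 10y) = -5480
Completing the square gives 35(x - 10)² -44(y + 5)² = -5480 + 3500 - 1100 = -3080.
Divide by -3080: (y + 5)²/70 - (x - 10)²/88 = 1
Hyperbola, center (10, -5), transverse axis vertical; a² = 70, b² = 88.
c² = a² + b² = 158, so c = √158.
e = c/a = √158/√70 = √2765/35.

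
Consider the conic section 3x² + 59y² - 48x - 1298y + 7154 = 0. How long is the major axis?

2√59

Group: 3(x² - 16x) + 59(y² - 22y) = -7154
Complete the square: 3(x - 8)² + 59(y - 11)² = -7154 + 192 + 7139 = 177
Divide by 177: (x - 8)²/59 + (y - 11)²/3 = 1
Ellipse, center (8, 11), major axis horizontal; a² = 59, b² = 3.
a² = 59 so a = √59; the major axis has length 2a = 2√59.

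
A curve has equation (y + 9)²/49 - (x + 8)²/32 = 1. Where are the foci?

(-8, -18) and (-8, 0)

Center (-8, -9). The positive term is the y-term, so the transverse axis is vertical; a² = 49, b² = 32.
c² = a² + b² = 49 + 32 = 81, so c = 9.
Foci lie on the vertical axis through the center: (h, k ± c).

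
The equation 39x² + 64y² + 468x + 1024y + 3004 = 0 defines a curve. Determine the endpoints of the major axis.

(-14, -8) and (2, -8)

Rearranging, 39(x² + 12x) + 64(y² + 16y) = -3004.
39(x + 6)² + 64(y + 8)² = -3004 + 1404 + 4096 = 2496
Divide by 2496: (x + 6)²/64 + (y + 8)²/39 = 1
Ellipse, center (-6, -8), major axis horizontal; a² = 64, b² = 39.
a = 8. Vertices at (h ± a, k).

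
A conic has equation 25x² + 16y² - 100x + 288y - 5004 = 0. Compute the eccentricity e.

e = 3/5

25(x² - 4x) + 16(y² + 18y) = 5004
Completing the square gives 25(x - 2)² + 16(y + 9)² = 5004 + 100 + 1296 = 6400.
Dividing both sides by 6400: (x - 2)²/256 + (y + 9)²/400 = 1
Ellipse, center (2, -9), major axis vertical; a² = 400, b² = 256.
c² = a² - b² = 144, so c = 12.
e = c/a = 12/20 = 3/5.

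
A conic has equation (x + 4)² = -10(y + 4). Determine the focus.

(-4, -13/2)

Vertex (-4, -4); 4p = -10 so p = -5/2. Opens down.
Focus is p units from the vertex along the axis: (h, k + p).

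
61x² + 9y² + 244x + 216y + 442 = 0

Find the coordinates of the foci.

(-2, -12 - 2√26) and (-2, -12 + 2√26)

Group the x- and y-terms: 61(x² + 4x) + 9(y² + 24y) = -442
Complete the square: 61(x + 2)² + 9(y + 12)² = -442 + 244 + 1296 = 1098
Divide through by 1098 to get (x + 2)²/18 + (y + 12)²/122 = 1.
Ellipse, center (-2, -12), major axis vertical; a² = 122, b² = 18.
c² = a² - b² = 122 - 18 = 104, so c = 2√26.
Foci lie on the vertical axis through the center: (h, k ± c).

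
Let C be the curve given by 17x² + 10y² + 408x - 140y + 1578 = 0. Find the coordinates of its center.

(-12, 7)

Group the x- and y-terms: 17(x² + 24x) + 10(y² - 14y) = -1578
17(x + 12)² + 10(y - 7)² = -1578 + 2448 + 490 = 1360
Dividing both sides by 1360: (x + 12)²/80 + (y - 7)²/136 = 1
Ellipse with center (-12, 7).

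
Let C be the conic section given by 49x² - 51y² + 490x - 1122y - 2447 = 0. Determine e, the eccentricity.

e = 10/7

Group the x- and y-terms: 49(x² + 10x) -51(y² + 22y) = 2447
Complete the square: 49(x + 5)² -51(y + 11)² = 2447 + 1225 - 6171 = -2499
Divide through by -2499 to get (y + 11)²/49 - (x + 5)²/51 = 1.
Hyperbola, center (-5, -11), transverse axis vertical; a² = 49, b² = 51.
c² = a² + b² = 100, so c = 10.
e = c/a = 10/7.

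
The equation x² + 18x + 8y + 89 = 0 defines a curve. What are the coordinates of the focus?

(-9, -3)

Only x is squared. Complete the square in x: (x + 9)² = -8(y + 1).
Vertex (-9, -1); 4p = -8 so p = -2. Opens down.
Focus is p units from the vertex along the axis: (h, k + p).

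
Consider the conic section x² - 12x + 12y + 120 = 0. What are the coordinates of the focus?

(6, -10)

Only x is squared. Complete the square in x: (x - 6)² = -12(y + 7).
Vertex (6, -7); 4p = -12 so p = -3. Opens down.
Focus is p units from the vertex along the axis: (h, k + p).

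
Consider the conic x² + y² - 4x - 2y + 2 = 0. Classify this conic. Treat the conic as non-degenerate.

circle

No xy term. Coefficients of x² and y² are A = 1, C = 1.
A = C (same sign) ⇒ circle.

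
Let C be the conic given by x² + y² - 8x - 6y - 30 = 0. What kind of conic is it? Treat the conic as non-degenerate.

No xy term. Coefficients of x² and y² are A = 1, C = 1.
A = C (same sign) ⇒ circle.

circle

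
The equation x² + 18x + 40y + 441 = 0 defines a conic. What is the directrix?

Only x is squared. Complete the square in x: (x + 9)² = -40(y + 9).
Vertex (-9, -9); 4p = -40 so p = -10. Opens down.
Directrix is the horizontal line y = k − p = -9 − (-10) = 1.

y = 1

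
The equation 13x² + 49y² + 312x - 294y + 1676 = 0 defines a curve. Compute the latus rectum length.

26/7

Group the x- and y-terms: 13(x² + 24x) + 49(y² - 6y) = -1676
Completing the square gives 13(x + 12)² + 49(y - 3)² = -1676 + 1872 + 441 = 637.
Divide through by 637 to get (x + 12)²/49 + (y - 3)²/13 = 1.
Ellipse, center (-12, 3), major axis horizontal; a² = 49, b² = 13.
Latus rectum length = 2b²/a = 2·13/7 = 26/7.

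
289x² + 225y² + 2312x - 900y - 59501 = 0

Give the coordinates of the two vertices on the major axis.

(-4, -15) and (-4, 19)

Collect terms: 289(x² + 8x) + 225(y² - 4y) = 59501
Completing the square gives 289(x + 4)² + 225(y - 2)² = 59501 + 4624 + 900 = 65025.
Dividing both sides by 65025: (x + 4)²/225 + (y - 2)²/289 = 1
Ellipse, center (-4, 2), major axis vertical; a² = 289, b² = 225.
a = 17. Vertices at (h, k ± a).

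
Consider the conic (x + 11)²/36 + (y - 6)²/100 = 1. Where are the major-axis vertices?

Center (-11, 6). The larger denominator 100 sits under the y-term, so the major axis is vertical; a² = 100, b² = 36.
a = 10. Vertices at (h, k ± a).

(-11, -4) and (-11, 16)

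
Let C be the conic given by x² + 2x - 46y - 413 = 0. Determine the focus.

Only x is squared. Complete the square in x: (x + 1)² = 46(y + 9).
Vertex (-1, -9); 4p = 46 so p = 23/2. Opens up.
Focus is p units from the vertex along the axis: (h, k + p).

(-1, 5/2)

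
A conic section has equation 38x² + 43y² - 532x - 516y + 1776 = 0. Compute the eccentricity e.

Group: 38(x² - 14x) + 43(y² - 12y) = -1776
Complete the square: 38(x - 7)² + 43(y - 6)² = -1776 + 1862 + 1548 = 1634
Divide through by 1634 to get (x - 7)²/43 + (y - 6)²/38 = 1.
Ellipse, center (7, 6), major axis horizontal; a² = 43, b² = 38.
c² = a² - b² = 5, so c = √5.
e = c/a = √5/√43 = √215/43.

e = √215/43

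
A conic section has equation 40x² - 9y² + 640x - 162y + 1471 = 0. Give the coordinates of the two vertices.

Rearranging, 40(x² + 16x) -9(y² + 18y) = -1471.
Complete the square: 40(x + 8)² -9(y + 9)² = -1471 + 2560 - 729 = 360
Divide by 360: (x + 8)²/9 - (y + 9)²/40 = 1
Hyperbola, center (-8, -9), transverse axis horizontal; a² = 9, b² = 40.
a = 3. Vertices at (h ± a, k).

(-11, -9) and (-5, -9)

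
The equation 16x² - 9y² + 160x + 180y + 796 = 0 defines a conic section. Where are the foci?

Group: 16(x² + 10x) -9(y² - 20y) = -796
Complete the square: 16(x + 5)² -9(y - 10)² = -796 + 400 - 900 = -1296
Divide through by -1296 to get (y - 10)²/144 - (x + 5)²/81 = 1.
Hyperbola, center (-5, 10), transverse axis vertical; a² = 144, b² = 81.
c² = a² + b² = 144 + 81 = 225, so c = 15.
Foci lie on the vertical axis through the center: (h, k ± c).

(-5, -5) and (-5, 25)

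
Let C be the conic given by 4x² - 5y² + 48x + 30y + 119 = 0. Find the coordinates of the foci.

4(x² + 12x) -5(y² - 6y) = -119
4(x + 6)² -5(y - 3)² = -119 + 144 - 45 = -20
Divide by -20: (y - 3)²/4 - (x + 6)²/5 = 1
Hyperbola, center (-6, 3), transverse axis vertical; a² = 4, b² = 5.
c² = a² + b² = 4 + 5 = 9, so c = 3.
Foci lie on the vertical axis through the center: (h, k ± c).

(-6, 0) and (-6, 6)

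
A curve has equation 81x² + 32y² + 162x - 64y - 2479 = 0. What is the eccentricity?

Group the x- and y-terms: 81(x² + 2x) + 32(y² - 2y) = 2479
Complete the square in x and y: 81(x + 1)² + 32(y - 1)² = 2479 + 81 + 32 = 2592
Divide by 2592: (x + 1)²/32 + (y - 1)²/81 = 1
Ellipse, center (-1, 1), major axis vertical; a² = 81, b² = 32.
c² = a² - b² = 49, so c = 7.
e = c/a = 7/9.

e = 7/9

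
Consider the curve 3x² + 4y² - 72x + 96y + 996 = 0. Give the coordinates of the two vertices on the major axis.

(10, -12) and (14, -12)

Group the x- and y-terms: 3(x² - 24x) + 4(y² + 24y) = -996
3(x - 12)² + 4(y + 12)² = -996 + 432 + 576 = 12
Divide through by 12 to get (x - 12)²/4 + (y + 12)²/3 = 1.
Ellipse, center (12, -12), major axis horizontal; a² = 4, b² = 3.
a = 2. Vertices at (h ± a, k).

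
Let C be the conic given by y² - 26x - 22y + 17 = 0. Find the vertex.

(-4, 11)

Only y is squared. Complete the square in y: (y - 11)² = 26(x + 4).
Vertex (-4, 11); 4p = 26 so p = 13/2. Opens right.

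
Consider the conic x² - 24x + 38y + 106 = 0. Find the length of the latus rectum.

Only x is squared. Complete the square in x: (x - 12)² = -38(y - 1).
Vertex (12, 1); 4p = -38 so p = -19/2. Opens down.
Latus rectum length = |4p| = 38.

38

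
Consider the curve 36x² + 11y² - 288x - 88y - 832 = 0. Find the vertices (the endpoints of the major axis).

(4, -8) and (4, 16)

Group the x- and y-terms: 36(x² - 8x) + 11(y² - 8y) = 832
Complete the square: 36(x - 4)² + 11(y - 4)² = 832 + 576 + 176 = 1584
Divide through by 1584 to get (x - 4)²/44 + (y - 4)²/144 = 1.
Ellipse, center (4, 4), major axis vertical; a² = 144, b² = 44.
a = 12. Vertices at (h, k ± a).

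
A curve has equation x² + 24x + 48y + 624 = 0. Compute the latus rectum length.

Only x is squared. Complete the square in x: (x + 12)² = -48(y + 10).
Vertex (-12, -10); 4p = -48 so p = -12. Opens down.
Latus rectum length = |4p| = 48.

48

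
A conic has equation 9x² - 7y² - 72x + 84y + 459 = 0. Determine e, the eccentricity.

Collect terms: 9(x² - 8x) -7(y² - 12y) = -459
9(x - 4)² -7(y - 6)² = -459 + 144 - 252 = -567
Divide by -567: (y - 6)²/81 - (x - 4)²/63 = 1
Hyperbola, center (4, 6), transverse axis vertical; a² = 81, b² = 63.
c² = a² + b² = 144, so c = 12.
e = c/a = 12/9 = 4/3.

e = 4/3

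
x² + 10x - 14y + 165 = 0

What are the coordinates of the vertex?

Only x is squared. Complete the square in x: (x + 5)² = 14(y - 10).
Vertex (-5, 10); 4p = 14 so p = 7/2. Opens up.

(-5, 10)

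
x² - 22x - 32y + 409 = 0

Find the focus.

Only x is squared. Complete the square in x: (x - 11)² = 32(y - 9).
Vertex (11, 9); 4p = 32 so p = 8. Opens up.
Focus is p units from the vertex along the axis: (h, k + p).

(11, 17)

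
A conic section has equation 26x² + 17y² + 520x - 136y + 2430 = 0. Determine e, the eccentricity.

Group the x- and y-terms: 26(x² + 20x) + 17(y² - 8y) = -2430
26(x + 10)² + 17(y - 4)² = -2430 + 2600 + 272 = 442
Dividing both sides by 442: (x + 10)²/17 + (y - 4)²/26 = 1
Ellipse, center (-10, 4), major axis vertical; a² = 26, b² = 17.
c² = a² - b² = 9, so c = 3.
e = c/a = 3/√26 = 3√26/26.

e = 3√26/26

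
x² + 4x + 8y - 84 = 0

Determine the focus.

Only x is squared. Complete the square in x: (x + 2)² = -8(y - 11).
Vertex (-2, 11); 4p = -8 so p = -2. Opens down.
Focus is p units from the vertex along the axis: (h, k + p).

(-2, 9)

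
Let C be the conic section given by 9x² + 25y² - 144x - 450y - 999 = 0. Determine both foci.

(-8, 9) and (24, 9)

Collect terms: 9(x² - 16x) + 25(y² - 18y) = 999
Complete the square in x and y: 9(x - 8)² + 25(y - 9)² = 999 + 576 + 2025 = 3600
Divide through by 3600 to get (x - 8)²/400 + (y - 9)²/144 = 1.
Ellipse, center (8, 9), major axis horizontal; a² = 400, b² = 144.
c² = a² - b² = 400 - 144 = 256, so c = 16.
Foci lie on the horizontal axis through the center: (h ± c, k).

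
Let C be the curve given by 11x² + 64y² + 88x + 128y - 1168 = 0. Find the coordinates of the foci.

(-4 - √106, -1) and (-4 + √106, -1)

Group the x- and y-terms: 11(x² + 8x) + 64(y² + 2y) = 1168
Complete the square in x and y: 11(x + 4)² + 64(y + 1)² = 1168 + 176 + 64 = 1408
Divide by 1408: (x + 4)²/128 + (y + 1)²/22 = 1
Ellipse, center (-4, -1), major axis horizontal; a² = 128, b² = 22.
c² = a² - b² = 128 - 22 = 106, so c = √106.
Foci lie on the horizontal axis through the center: (h ± c, k).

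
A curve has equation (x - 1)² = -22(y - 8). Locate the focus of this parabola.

Vertex (1, 8); 4p = -22 so p = -11/2. Opens down.
Focus is p units from the vertex along the axis: (h, k + p).

(1, 5/2)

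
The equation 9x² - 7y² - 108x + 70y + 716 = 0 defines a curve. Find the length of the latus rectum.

9(x² - 12x) -7(y² - 10y) = -716
Completing the square gives 9(x - 6)² -7(y - 5)² = -716 + 324 - 175 = -567.
Divide by -567: (y - 5)²/81 - (x - 6)²/63 = 1
Hyperbola, center (6, 5), transverse axis vertical; a² = 81, b² = 63.
Latus rectum length = 2b²/a = 2·63/9 = 14.

14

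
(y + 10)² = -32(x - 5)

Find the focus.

Vertex (5, -10); 4p = -32 so p = -8. Opens left.
Focus is p units from the vertex along the axis: (h + p, k).

(-3, -10)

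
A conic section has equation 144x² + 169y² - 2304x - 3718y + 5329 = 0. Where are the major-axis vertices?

(-5, 11) and (21, 11)

Group the x- and y-terms: 144(x² - 16x) + 169(y² - 22y) = -5329
Completing the square gives 144(x - 8)² + 169(y - 11)² = -5329 + 9216 + 20449 = 24336.
Divide by 24336: (x - 8)²/169 + (y - 11)²/144 = 1
Ellipse, center (8, 11), major axis horizontal; a² = 169, b² = 144.
a = 13. Vertices at (h ± a, k).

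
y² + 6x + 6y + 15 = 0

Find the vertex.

(-1, -3)

Only y is squared. Complete the square in y: (y + 3)² = -6(x + 1).
Vertex (-1, -3); 4p = -6 so p = -3/2. Opens left.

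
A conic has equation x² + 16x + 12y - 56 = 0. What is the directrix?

y = 13

Only x is squared. Complete the square in x: (x + 8)² = -12(y - 10).
Vertex (-8, 10); 4p = -12 so p = -3. Opens down.
Directrix is the horizontal line y = k − p = 10 − (-3) = 13.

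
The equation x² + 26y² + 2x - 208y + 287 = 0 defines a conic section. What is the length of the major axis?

Collect terms: (x² + 2x) + 26(y² - 8y) = -287
(x + 1)² + 26(y - 4)² = -287 + 1 + 416 = 130
Divide through by 130 to get (x + 1)²/130 + (y - 4)²/5 = 1.
Ellipse, center (-1, 4), major axis horizontal; a² = 130, b² = 5.
a² = 130 so a = √130; the major axis has length 2a = 2√130.

2√130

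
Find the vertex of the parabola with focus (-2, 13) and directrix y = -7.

The vertex is the midpoint between the focus and the directrix along the axis of symmetry.
Axis is vertical (directrix is horizontal). Vertex y-coordinate = (13 + (-7))/2 = 3; x-coordinate = -2.

(-2, 3)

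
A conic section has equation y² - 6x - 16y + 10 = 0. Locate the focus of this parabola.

Only y is squared. Complete the square in y: (y - 8)² = 6(x + 9).
Vertex (-9, 8); 4p = 6 so p = 3/2. Opens right.
Focus is p units from the vertex along the axis: (h + p, k).

(-15/2, 8)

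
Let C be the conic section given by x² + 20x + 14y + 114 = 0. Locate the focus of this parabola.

Only x is squared. Complete the square in x: (x + 10)² = -14(y + 1).
Vertex (-10, -1); 4p = -14 so p = -7/2. Opens down.
Focus is p units from the vertex along the axis: (h, k + p).

(-10, -9/2)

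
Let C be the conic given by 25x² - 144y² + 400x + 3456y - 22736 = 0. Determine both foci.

25(x² + 16x) -144(y² - 24y) = 22736
Complete the square in x and y: 25(x + 8)² -144(y - 12)² = 22736 + 1600 - 20736 = 3600
Divide by 3600: (x + 8)²/144 - (y - 12)²/25 = 1
Hyperbola, center (-8, 12), transverse axis horizontal; a² = 144, b² = 25.
c² = a² + b² = 144 + 25 = 169, so c = 13.
Foci lie on the horizontal axis through the center: (h ± c, k).

(-21, 12) and (5, 12)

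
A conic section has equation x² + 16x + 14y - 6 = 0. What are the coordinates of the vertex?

Only x is squared. Complete the square in x: (x + 8)² = -14(y - 5).
Vertex (-8, 5); 4p = -14 so p = -7/2. Opens down.

(-8, 5)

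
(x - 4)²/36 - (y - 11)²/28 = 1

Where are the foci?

Center (4, 11). The positive term is the x-term, so the transverse axis is horizontal; a² = 36, b² = 28.
c² = a² + b² = 36 + 28 = 64, so c = 8.
Foci lie on the horizontal axis through the center: (h ± c, k).

(-4, 11) and (12, 11)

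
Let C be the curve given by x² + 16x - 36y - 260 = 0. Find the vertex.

(-8, -9)

Only x is squared. Complete the square in x: (x + 8)² = 36(y + 9).
Vertex (-8, -9); 4p = 36 so p = 9. Opens up.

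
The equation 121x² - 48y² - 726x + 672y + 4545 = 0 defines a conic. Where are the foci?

(3, -6) and (3, 20)

Group the x- and y-terms: 121(x² - 6x) -48(y² - 14y) = -4545
121(x - 3)² -48(y - 7)² = -4545 + 1089 - 2352 = -5808
Divide by -5808: (y - 7)²/121 - (x - 3)²/48 = 1
Hyperbola, center (3, 7), transverse axis vertical; a² = 121, b² = 48.
c² = a² + b² = 121 + 48 = 169, so c = 13.
Foci lie on the vertical axis through the center: (h, k ± c).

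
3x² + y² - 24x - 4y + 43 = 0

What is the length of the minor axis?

Rearranging, 3(x² - 8x) + (y² - 4y) = -43.
Completing the square gives 3(x - 4)² + (y - 2)² = -43 + 48 + 4 = 9.
Divide by 9: (x - 4)²/3 + (y - 2)²/9 = 1
Ellipse, center (4, 2), major axis vertical; a² = 9, b² = 3.
b² = 3 so b = √3; the minor axis has length 2b = 2√3.

2√3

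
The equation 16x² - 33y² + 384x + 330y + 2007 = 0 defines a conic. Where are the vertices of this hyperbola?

Group the x- and y-terms: 16(x² + 24x) -33(y² - 10y) = -2007
Complete the square in x and y: 16(x + 12)² -33(y - 5)² = -2007 + 2304 - 825 = -528
Dividing both sides by -528: (y - 5)²/16 - (x + 12)²/33 = 1
Hyperbola, center (-12, 5), transverse axis vertical; a² = 16, b² = 33.
a = 4. Vertices at (h, k ± a).

(-12, 1) and (-12, 9)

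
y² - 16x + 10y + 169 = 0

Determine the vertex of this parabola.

Only y is squared. Complete the square in y: (y + 5)² = 16(x - 9).
Vertex (9, -5); 4p = 16 so p = 4. Opens right.

(9, -5)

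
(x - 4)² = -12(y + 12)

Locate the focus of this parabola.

(4, -15)

Vertex (4, -12); 4p = -12 so p = -3. Opens down.
Focus is p units from the vertex along the axis: (h, k + p).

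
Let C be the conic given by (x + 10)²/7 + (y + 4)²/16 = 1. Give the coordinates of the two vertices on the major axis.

Center (-10, -4). The larger denominator 16 sits under the y-term, so the major axis is vertical; a² = 16, b² = 7.
a = 4. Vertices at (h, k ± a).

(-10, -8) and (-10, 0)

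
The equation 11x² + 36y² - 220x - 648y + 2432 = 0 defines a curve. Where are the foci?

Rearranging, 11(x² - 20x) + 36(y² - 18y) = -2432.
Complete the square in x and y: 11(x - 10)² + 36(y - 9)² = -2432 + 1100 + 2916 = 1584
Divide by 1584: (x - 10)²/144 + (y - 9)²/44 = 1
Ellipse, center (10, 9), major axis horizontal; a² = 144, b² = 44.
c² = a² - b² = 144 - 44 = 100, so c = 10.
Foci lie on the horizontal axis through the center: (h ± c, k).

(0, 9) and (20, 9)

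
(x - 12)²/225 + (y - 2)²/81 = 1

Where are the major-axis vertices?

(-3, 2) and (27, 2)

Center (12, 2). The larger denominator 225 sits under the x-term, so the major axis is horizontal; a² = 225, b² = 81.
a = 15. Vertices at (h ± a, k).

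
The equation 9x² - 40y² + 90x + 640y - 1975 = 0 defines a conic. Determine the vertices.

(-5, 5) and (-5, 11)

Rearranging, 9(x² + 10x) -40(y² - 16y) = 1975.
Complete the square in x and y: 9(x + 5)² -40(y - 8)² = 1975 + 225 - 2560 = -360
Dividing both sides by -360: (y - 8)²/9 - (x + 5)²/40 = 1
Hyperbola, center (-5, 8), transverse axis vertical; a² = 9, b² = 40.
a = 3. Vertices at (h, k ± a).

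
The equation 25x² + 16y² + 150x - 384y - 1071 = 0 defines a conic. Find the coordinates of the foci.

(-3, 3) and (-3, 21)

Group: 25(x² + 6x) + 16(y² - 24y) = 1071
Complete the square: 25(x + 3)² + 16(y - 12)² = 1071 + 225 + 2304 = 3600
Divide by 3600: (x + 3)²/144 + (y - 12)²/225 = 1
Ellipse, center (-3, 12), major axis vertical; a² = 225, b² = 144.
c² = a² - b² = 225 - 144 = 81, so c = 9.
Foci lie on the vertical axis through the center: (h, k ± c).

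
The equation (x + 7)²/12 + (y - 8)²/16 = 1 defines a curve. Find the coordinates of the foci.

(-7, 6) and (-7, 10)

Center (-7, 8). The larger denominator 16 sits under the y-term, so the major axis is vertical; a² = 16, b² = 12.
c² = a² - b² = 16 - 12 = 4, so c = 2.
Foci lie on the vertical axis through the center: (h, k ± c).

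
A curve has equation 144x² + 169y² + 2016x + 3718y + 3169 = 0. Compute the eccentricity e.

Group the x- and y-terms: 144(x² + 14x) + 169(y² + 22y) = -3169
Complete the square in x and y: 144(x + 7)² + 169(y + 11)² = -3169 + 7056 + 20449 = 24336
Divide by 24336: (x + 7)²/169 + (y + 11)²/144 = 1
Ellipse, center (-7, -11), major axis horizontal; a² = 169, b² = 144.
c² = a² - b² = 25, so c = 5.
e = c/a = 5/13.

e = 5/13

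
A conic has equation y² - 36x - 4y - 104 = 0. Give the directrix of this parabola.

Only y is squared. Complete the square in y: (y - 2)² = 36(x + 3).
Vertex (-3, 2); 4p = 36 so p = 9. Opens right.
Directrix is the vertical line x = h − p = -3 − (9) = -12.

x = -12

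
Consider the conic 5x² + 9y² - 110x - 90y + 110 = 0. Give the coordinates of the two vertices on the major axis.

(-1, 5) and (23, 5)

5(x² - 22x) + 9(y² - 10y) = -110
Complete the square in x and y: 5(x - 11)² + 9(y - 5)² = -110 + 605 + 225 = 720
Divide by 720: (x - 11)²/144 + (y - 5)²/80 = 1
Ellipse, center (11, 5), major axis horizontal; a² = 144, b² = 80.
a = 12. Vertices at (h ± a, k).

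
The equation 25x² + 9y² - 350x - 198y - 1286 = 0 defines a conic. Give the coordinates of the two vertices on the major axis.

Rearranging, 25(x² - 14x) + 9(y² - 22y) = 1286.
Complete the square in x and y: 25(x - 7)² + 9(y - 11)² = 1286 + 1225 + 1089 = 3600
Divide by 3600: (x - 7)²/144 + (y - 11)²/400 = 1
Ellipse, center (7, 11), major axis vertical; a² = 400, b² = 144.
a = 20. Vertices at (h, k ± a).

(7, -9) and (7, 31)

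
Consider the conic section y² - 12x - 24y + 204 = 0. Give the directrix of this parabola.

x = 2

Only y is squared. Complete the square in y: (y - 12)² = 12(x - 5).
Vertex (5, 12); 4p = 12 so p = 3. Opens right.
Directrix is the vertical line x = h − p = 5 − (3) = 2.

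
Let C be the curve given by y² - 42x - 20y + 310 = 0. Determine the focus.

(31/2, 10)

Only y is squared. Complete the square in y: (y - 10)² = 42(x - 5).
Vertex (5, 10); 4p = 42 so p = 21/2. Opens right.
Focus is p units from the vertex along the axis: (h + p, k).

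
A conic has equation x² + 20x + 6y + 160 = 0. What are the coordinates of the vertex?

(-10, -10)

Only x is squared. Complete the square in x: (x + 10)² = -6(y + 10).
Vertex (-10, -10); 4p = -6 so p = -3/2. Opens down.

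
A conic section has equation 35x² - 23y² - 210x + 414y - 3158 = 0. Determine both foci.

Collect terms: 35(x² - 6x) -23(y² - 18y) = 3158
Complete the square: 35(x - 3)² -23(y - 9)² = 3158 + 315 - 1863 = 1610
Divide by 1610: (x - 3)²/46 - (y - 9)²/70 = 1
Hyperbola, center (3, 9), transverse axis horizontal; a² = 46, b² = 70.
c² = a² + b² = 46 + 70 = 116, so c = 2√29.
Foci lie on the horizontal axis through the center: (h ± c, k).

(3 - 2√29, 9) and (3 + 2√29, 9)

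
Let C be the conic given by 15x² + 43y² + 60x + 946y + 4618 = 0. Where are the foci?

(-2 - 2√7, -11) and (-2 + 2√7, -11)

Group the x- and y-terms: 15(x² + 4x) + 43(y² + 22y) = -4618
Complete the square in x and y: 15(x + 2)² + 43(y + 11)² = -4618 + 60 + 5203 = 645
Dividing both sides by 645: (x + 2)²/43 + (y + 11)²/15 = 1
Ellipse, center (-2, -11), major axis horizontal; a² = 43, b² = 15.
c² = a² - b² = 43 - 15 = 28, so c = 2√7.
Foci lie on the horizontal axis through the center: (h ± c, k).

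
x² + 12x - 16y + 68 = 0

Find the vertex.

(-6, 2)

Only x is squared. Complete the square in x: (x + 6)² = 16(y - 2).
Vertex (-6, 2); 4p = 16 so p = 4. Opens up.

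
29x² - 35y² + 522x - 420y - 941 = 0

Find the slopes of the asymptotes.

√1015/35 and -√1015/35

Rearranging, 29(x² + 18x) -35(y² + 12y) = 941.
Complete the square: 29(x + 9)² -35(y + 6)² = 941 + 2349 - 1260 = 2030
Divide through by 2030 to get (x + 9)²/70 - (y + 6)²/58 = 1.
Hyperbola, center (-9, -6), transverse axis horizontal; a² = 70, b² = 58.
For a horizontal hyperbola the asymptotes have slope ±b/a.
Here that is ±√58/√70 = ±√1015/35.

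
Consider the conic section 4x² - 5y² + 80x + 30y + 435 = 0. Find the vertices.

(-10, -1) and (-10, 7)

Group the x- and y-terms: 4(x² + 20x) -5(y² - 6y) = -435
Completing the square gives 4(x + 10)² -5(y - 3)² = -435 + 400 - 45 = -80.
Dividing both sides by -80: (y - 3)²/16 - (x + 10)²/20 = 1
Hyperbola, center (-10, 3), transverse axis vertical; a² = 16, b² = 20.
a = 4. Vertices at (h, k ± a).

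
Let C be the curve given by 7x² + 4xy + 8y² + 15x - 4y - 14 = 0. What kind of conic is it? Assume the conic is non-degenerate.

ellipse

A = 7, B = 4, C = 8.
Discriminant B² − 4AC = 4² − 4·7·8 = -208.
B² − 4AC < 0 ⇒ ellipse.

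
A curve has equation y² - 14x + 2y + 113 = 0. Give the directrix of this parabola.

Only y is squared. Complete the square in y: (y + 1)² = 14(x - 8).
Vertex (8, -1); 4p = 14 so p = 7/2. Opens right.
Directrix is the vertical line x = h − p = 8 − (7/2) = 9/2.

x = 9/2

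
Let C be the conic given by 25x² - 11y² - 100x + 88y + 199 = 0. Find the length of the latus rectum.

22/5

Collect terms: 25(x² - 4x) -11(y² - 8y) = -199
Complete the square in x and y: 25(x - 2)² -11(y - 4)² = -199 + 100 - 176 = -275
Divide by -275: (y - 4)²/25 - (x - 2)²/11 = 1
Hyperbola, center (2, 4), transverse axis vertical; a² = 25, b² = 11.
Latus rectum length = 2b²/a = 2·11/5 = 22/5.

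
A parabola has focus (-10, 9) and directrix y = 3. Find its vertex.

(-10, 6)

The vertex is the midpoint between the focus and the directrix along the axis of symmetry.
Axis is vertical (directrix is horizontal). Vertex y-coordinate = (9 + 3)/2 = 6; x-coordinate = -10.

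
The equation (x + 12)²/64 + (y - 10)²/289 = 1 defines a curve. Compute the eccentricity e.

Center (-12, 10). The larger denominator 289 sits under the y-term, so the major axis is vertical; a² = 289, b² = 64.
c² = a² - b² = 225, so c = 15.
e = c/a = 15/17.

e = 15/17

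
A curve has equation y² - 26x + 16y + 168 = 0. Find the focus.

(21/2, -8)

Only y is squared. Complete the square in y: (y + 8)² = 26(x - 4).
Vertex (4, -8); 4p = 26 so p = 13/2. Opens right.
Focus is p units from the vertex along the axis: (h + p, k).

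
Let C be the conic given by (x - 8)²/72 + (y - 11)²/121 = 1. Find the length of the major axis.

Center (8, 11). The larger denominator 121 sits under the y-term, so the major axis is vertical; a² = 121, b² = 72.
a² = 121 so a = 11; the major axis has length 2a = 22.

22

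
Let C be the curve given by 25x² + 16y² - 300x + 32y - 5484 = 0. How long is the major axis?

40

Group the x- and y-terms: 25(x² - 12x) + 16(y² + 2y) = 5484
25(x - 6)² + 16(y + 1)² = 5484 + 900 + 16 = 6400
Divide by 6400: (x - 6)²/256 + (y + 1)²/400 = 1
Ellipse, center (6, -1), major axis vertical; a² = 400, b² = 256.
a² = 400 so a = 20; the major axis has length 2a = 40.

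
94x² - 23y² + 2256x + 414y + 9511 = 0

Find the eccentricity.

e = 3√299/23

Group the x- and y-terms: 94(x² + 24x) -23(y² - 18y) = -9511
Complete the square: 94(x + 12)² -23(y - 9)² = -9511 + 13536 - 1863 = 2162
Dividing both sides by 2162: (x + 12)²/23 - (y - 9)²/94 = 1
Hyperbola, center (-12, 9), transverse axis horizontal; a² = 23, b² = 94.
c² = a² + b² = 117, so c = 3√13.
e = c/a = 3√13/√23 = 3√299/23.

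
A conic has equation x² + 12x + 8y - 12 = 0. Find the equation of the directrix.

y = 8

Only x is squared. Complete the square in x: (x + 6)² = -8(y - 6).
Vertex (-6, 6); 4p = -8 so p = -2. Opens down.
Directrix is the horizontal line y = k − p = 6 − (-2) = 8.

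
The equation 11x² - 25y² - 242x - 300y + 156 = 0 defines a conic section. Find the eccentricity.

e = 6/5

Group the x- and y-terms: 11(x² - 22x) -25(y² + 12y) = -156
Complete the square in x and y: 11(x - 11)² -25(y + 6)² = -156 + 1331 - 900 = 275
Divide through by 275 to get (x - 11)²/25 - (y + 6)²/11 = 1.
Hyperbola, center (11, -6), transverse axis horizontal; a² = 25, b² = 11.
c² = a² + b² = 36, so c = 6.
e = c/a = 6/5.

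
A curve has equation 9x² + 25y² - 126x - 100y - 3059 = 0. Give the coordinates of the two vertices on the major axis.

(-13, 2) and (27, 2)

Group: 9(x² - 14x) + 25(y² - 4y) = 3059
9(x - 7)² + 25(y - 2)² = 3059 + 441 + 100 = 3600
Divide through by 3600 to get (x - 7)²/400 + (y - 2)²/144 = 1.
Ellipse, center (7, 2), major axis horizontal; a² = 400, b² = 144.
a = 20. Vertices at (h ± a, k).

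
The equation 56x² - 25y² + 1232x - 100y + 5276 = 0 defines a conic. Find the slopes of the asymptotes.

Rearranging, 56(x² + 22x) -25(y² + 4y) = -5276.
Completing the square gives 56(x + 11)² -25(y + 2)² = -5276 + 6776 - 100 = 1400.
Dividing both sides by 1400: (x + 11)²/25 - (y + 2)²/56 = 1
Hyperbola, center (-11, -2), transverse axis horizontal; a² = 25, b² = 56.
For a horizontal hyperbola the asymptotes have slope ±b/a.
Here that is ±2√14/5.

2√14/5 and -2√14/5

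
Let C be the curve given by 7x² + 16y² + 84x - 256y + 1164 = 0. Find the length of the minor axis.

2√7

Group the x- and y-terms: 7(x² + 12x) + 16(y² - 16y) = -1164
Completing the square gives 7(x + 6)² + 16(y - 8)² = -1164 + 252 + 1024 = 112.
Dividing both sides by 112: (x + 6)²/16 + (y - 8)²/7 = 1
Ellipse, center (-6, 8), major axis horizontal; a² = 16, b² = 7.
b² = 7 so b = √7; the minor axis has length 2b = 2√7.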